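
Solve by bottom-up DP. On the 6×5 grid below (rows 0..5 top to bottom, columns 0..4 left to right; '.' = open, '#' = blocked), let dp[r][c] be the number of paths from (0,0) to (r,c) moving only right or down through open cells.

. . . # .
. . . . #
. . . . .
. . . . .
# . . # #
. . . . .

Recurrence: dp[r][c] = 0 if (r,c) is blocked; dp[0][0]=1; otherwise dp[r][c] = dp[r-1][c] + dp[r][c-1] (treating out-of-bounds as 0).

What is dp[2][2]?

6

r\c   0   1   2   3   4
  0   1   1   1   0   0
  1   1   2   3   3   0
  2   1   3   6   9   9
  3   1   4  10  19  28
  4   0   4  14   0   0
  5   0   4  18  18  18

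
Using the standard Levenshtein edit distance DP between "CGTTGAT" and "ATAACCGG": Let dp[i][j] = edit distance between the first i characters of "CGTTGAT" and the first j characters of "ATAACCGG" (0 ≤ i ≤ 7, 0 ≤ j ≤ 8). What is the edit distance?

8

   ''  A  T  A  A  C  C  G  G
''  0  1  2  3  4  5  6  7  8
 C  1  1  2  3  4  4  5  6  7
 G  2  2  2  3  4  5  5  5  6
 T  3  3  2  3  4  5  6  6  6
 T  4  4  3  3  4  5  6  7  7
 G  5  5  4  4  4  5  6  6  7
 A  6  5  5  4  4  5  6  7  7
 T  7  6  5  5  5  5  6  7  8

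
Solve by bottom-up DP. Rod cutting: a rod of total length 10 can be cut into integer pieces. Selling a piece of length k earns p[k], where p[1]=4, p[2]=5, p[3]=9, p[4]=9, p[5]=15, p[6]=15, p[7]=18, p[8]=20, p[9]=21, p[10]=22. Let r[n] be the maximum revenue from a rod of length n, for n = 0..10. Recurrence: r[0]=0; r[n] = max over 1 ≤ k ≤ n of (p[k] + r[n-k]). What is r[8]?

   n    0    1    2    3    4    5    6    7    8    9   10
r[n]    0    4    8   12   16   20   24   28   32   36   40

32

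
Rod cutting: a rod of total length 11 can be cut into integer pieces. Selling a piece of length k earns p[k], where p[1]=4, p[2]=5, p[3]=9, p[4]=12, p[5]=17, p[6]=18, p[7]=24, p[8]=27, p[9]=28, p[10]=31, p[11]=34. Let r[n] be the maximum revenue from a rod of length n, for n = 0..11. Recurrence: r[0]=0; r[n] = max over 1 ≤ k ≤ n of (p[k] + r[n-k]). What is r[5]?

   n    0    1    2    3    4    5    6    7    8    9   10   11
r[n]    0    4    8   12   16   20   24   28   32   36   40   44

20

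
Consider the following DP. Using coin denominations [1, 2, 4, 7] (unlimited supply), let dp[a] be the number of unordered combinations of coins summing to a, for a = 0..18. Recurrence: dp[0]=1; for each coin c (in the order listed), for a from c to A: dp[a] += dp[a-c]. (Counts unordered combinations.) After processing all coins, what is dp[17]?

after  coin     0     1     2     3     4     5     6     7     8     9    10    11    12    13    14    15    16    17    18
          1     1     1     1     1     1     1     1     1     1     1     1     1     1     1     1     1     1     1     1
          2     1     1     2     2     3     3     4     4     5     5     6     6     7     7     8     8     9     9    10
          4     1     1     2     2     4     4     6     6     9     9    12    12    16    16    20    20    25    25    30
          7     1     1     2     2     4     4     6     7    10    11    14    16    20    22    27    30    36    39    46

39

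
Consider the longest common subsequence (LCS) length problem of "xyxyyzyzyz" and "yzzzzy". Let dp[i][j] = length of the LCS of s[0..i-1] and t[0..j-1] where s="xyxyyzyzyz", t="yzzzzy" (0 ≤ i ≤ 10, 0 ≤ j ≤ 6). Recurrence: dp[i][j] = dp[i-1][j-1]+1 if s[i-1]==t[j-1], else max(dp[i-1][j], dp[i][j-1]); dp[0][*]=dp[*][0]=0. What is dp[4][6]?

   ''  y  z  z  z  z  y
''  0  0  0  0  0  0  0
 x  0  0  0  0  0  0  0
 y  0  1  1  1  1  1  1
 x  0  1  1  1  1  1  1
 y  0  1  1  1  1  1  2
 y  0  1  1  1  1  1  2
 z  0  1  2  2  2  2  2
 y  0  1  2  2  2  2  3
 z  0  1  2  3  3  3  3
 y  0  1  2  3  3  3  4
 z  0  1  2  3  4  4  4

2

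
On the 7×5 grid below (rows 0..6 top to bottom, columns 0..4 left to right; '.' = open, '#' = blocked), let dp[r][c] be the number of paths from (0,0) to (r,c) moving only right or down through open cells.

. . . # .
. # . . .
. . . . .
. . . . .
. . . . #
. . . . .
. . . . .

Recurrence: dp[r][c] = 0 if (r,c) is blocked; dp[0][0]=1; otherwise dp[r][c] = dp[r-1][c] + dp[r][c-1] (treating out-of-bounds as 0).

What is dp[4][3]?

r\c   0   1   2   3   4
  0   1   1   1   0   0
  1   1   0   1   1   1
  2   1   1   2   3   4
  3   1   2   4   7  11
  4   1   3   7  14   0
  5   1   4  11  25  25
  6   1   5  16  41  66

14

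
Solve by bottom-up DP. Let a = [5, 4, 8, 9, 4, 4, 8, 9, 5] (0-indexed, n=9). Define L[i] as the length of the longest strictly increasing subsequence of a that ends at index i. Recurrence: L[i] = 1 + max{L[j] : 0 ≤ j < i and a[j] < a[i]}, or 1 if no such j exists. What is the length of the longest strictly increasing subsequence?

   i    0    1    2    3    4    5    6    7    8
a[i]    5    4    8    9    4    4    8    9    5
L[i]    1    1    2    3    1    1    2    3    2

3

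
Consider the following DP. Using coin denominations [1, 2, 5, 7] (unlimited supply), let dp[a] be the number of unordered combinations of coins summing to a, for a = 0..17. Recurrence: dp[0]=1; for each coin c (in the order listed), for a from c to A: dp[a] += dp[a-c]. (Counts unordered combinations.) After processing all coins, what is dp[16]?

30

after  coin     0     1     2     3     4     5     6     7     8     9    10    11    12    13    14    15    16    17
          1     1     1     1     1     1     1     1     1     1     1     1     1     1     1     1     1     1     1
          2     1     1     2     2     3     3     4     4     5     5     6     6     7     7     8     8     9     9
          5     1     1     2     2     3     4     5     6     7     8    10    11    13    14    16    18    20    22
          7     1     1     2     2     3     4     5     7     8    10    12    14    17    19    23    26    30    34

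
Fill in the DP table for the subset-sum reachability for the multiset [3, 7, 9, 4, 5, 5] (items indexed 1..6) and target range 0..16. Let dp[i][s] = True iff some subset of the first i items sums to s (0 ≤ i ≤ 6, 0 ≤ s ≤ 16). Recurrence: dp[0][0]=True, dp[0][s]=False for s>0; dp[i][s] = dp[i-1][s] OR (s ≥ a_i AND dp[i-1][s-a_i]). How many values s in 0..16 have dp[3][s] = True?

i\s   0   1   2   3   4   5   6   7   8   9  10  11  12  13  14  15  16
  0   T   F   F   F   F   F   F   F   F   F   F   F   F   F   F   F   F
  1   T   F   F   T   F   F   F   F   F   F   F   F   F   F   F   F   F
  2   T   F   F   T   F   F   F   T   F   F   T   F   F   F   F   F   F
  3   T   F   F   T   F   F   F   T   F   T   T   F   T   F   F   F   T
  4   T   F   F   T   T   F   F   T   F   T   T   T   T   T   T   F   T
  5   T   F   F   T   T   T   F   T   T   T   T   T   T   T   T   T   T
  6   T   F   F   T   T   T   F   T   T   T   T   T   T   T   T   T   T

7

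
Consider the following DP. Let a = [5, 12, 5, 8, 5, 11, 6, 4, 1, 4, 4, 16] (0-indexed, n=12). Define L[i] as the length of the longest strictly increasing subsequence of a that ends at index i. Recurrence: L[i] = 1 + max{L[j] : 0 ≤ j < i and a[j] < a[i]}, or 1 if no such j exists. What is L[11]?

4

   i    0    1    2    3    4    5    6    7    8    9   10   11
a[i]    5   12    5    8    5   11    6    4    1    4    4   16
L[i]    1    2    1    2    1    3    2    1    1    2    2    4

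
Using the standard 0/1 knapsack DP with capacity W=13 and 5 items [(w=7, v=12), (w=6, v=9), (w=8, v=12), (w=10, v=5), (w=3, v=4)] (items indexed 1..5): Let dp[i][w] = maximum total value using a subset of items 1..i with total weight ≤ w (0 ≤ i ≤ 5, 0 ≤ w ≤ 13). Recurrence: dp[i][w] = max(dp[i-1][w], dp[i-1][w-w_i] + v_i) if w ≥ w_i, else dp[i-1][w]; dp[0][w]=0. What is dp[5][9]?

13

i\w   0   1   2   3   4   5   6   7   8   9  10  11  12  13
  0   0   0   0   0   0   0   0   0   0   0   0   0   0   0
  1   0   0   0   0   0   0   0  12  12  12  12  12  12  12
  2   0   0   0   0   0   0   9  12  12  12  12  12  12  21
  3   0   0   0   0   0   0   9  12  12  12  12  12  12  21
  4   0   0   0   0   0   0   9  12  12  12  12  12  12  21
  5   0   0   0   4   4   4   9  12  12  13  16  16  16  21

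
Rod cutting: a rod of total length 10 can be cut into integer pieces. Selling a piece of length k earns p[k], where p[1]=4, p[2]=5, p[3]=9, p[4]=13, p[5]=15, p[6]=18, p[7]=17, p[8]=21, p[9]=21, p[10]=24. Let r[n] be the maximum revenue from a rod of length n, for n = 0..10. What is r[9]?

36

   n    0    1    2    3    4    5    6    7    8    9   10
r[n]    0    4    8   12   16   20   24   28   32   36   40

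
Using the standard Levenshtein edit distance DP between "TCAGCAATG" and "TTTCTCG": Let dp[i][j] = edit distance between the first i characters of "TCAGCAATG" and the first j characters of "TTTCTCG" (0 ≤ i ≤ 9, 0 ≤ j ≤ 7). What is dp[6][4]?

   ''  T  T  T  C  T  C  G
''  0  1  2  3  4  5  6  7
 T  1  0  1  2  3  4  5  6
 C  2  1  1  2  2  3  4  5
 A  3  2  2  2  3  3  4  5
 G  4  3  3  3  3  4  4  4
 C  5  4  4  4  3  4  4  5
 A  6  5  5  5  4  4  5  5
 A  7  6  6  6  5  5  5  6
 T  8  7  6  6  6  5  6  6
 G  9  8  7  7  7  6  6  6

4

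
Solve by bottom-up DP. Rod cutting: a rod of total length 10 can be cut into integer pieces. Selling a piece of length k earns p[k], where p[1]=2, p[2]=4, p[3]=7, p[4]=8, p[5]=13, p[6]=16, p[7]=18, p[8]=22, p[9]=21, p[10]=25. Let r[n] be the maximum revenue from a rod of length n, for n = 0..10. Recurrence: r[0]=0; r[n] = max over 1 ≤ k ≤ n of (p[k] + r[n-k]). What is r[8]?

22

   n    0    1    2    3    4    5    6    7    8    9   10
r[n]    0    2    4    7    9   13   16   18   22   24   26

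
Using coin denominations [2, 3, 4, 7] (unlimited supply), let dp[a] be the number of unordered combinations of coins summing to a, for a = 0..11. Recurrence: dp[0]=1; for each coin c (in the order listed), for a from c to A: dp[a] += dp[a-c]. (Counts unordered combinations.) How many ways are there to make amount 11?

6

after  coin     0     1     2     3     4     5     6     7     8     9    10    11
          2     1     0     1     0     1     0     1     0     1     0     1     0
          3     1     0     1     1     1     1     2     1     2     2     2     2
          4     1     0     1     1     2     1     3     2     4     3     5     4
          7     1     0     1     1     2     1     3     3     4     4     6     6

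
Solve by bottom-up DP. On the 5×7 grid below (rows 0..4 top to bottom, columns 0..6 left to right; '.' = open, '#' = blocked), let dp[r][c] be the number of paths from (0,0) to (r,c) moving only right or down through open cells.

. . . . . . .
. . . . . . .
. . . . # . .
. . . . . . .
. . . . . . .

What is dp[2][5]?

r\c   0   1   2   3   4   5   6
  0   1   1   1   1   1   1   1
  1   1   2   3   4   5   6   7
  2   1   3   6  10   0   6  13
  3   1   4  10  20  20  26  39
  4   1   5  15  35  55  81 120

6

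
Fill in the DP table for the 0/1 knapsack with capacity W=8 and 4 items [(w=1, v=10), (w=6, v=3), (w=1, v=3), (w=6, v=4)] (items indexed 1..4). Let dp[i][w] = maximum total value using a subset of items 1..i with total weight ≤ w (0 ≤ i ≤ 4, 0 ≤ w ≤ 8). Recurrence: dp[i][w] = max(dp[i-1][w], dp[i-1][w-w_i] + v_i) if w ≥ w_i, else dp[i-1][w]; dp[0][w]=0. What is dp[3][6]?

13

i\w   0   1   2   3   4   5   6   7   8
  0   0   0   0   0   0   0   0   0   0
  1   0  10  10  10  10  10  10  10  10
  2   0  10  10  10  10  10  10  13  13
  3   0  10  13  13  13  13  13  13  16
  4   0  10  13  13  13  13  13  14  17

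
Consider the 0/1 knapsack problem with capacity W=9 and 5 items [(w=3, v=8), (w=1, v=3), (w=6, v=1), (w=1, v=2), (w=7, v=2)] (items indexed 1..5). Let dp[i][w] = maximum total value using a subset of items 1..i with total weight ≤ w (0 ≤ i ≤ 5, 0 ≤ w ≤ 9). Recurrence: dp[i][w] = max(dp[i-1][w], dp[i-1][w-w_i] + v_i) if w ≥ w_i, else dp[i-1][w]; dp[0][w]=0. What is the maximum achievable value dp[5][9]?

i\w   0   1   2   3   4   5   6   7   8   9
  0   0   0   0   0   0   0   0   0   0   0
  1   0   0   0   8   8   8   8   8   8   8
  2   0   3   3   8  11  11  11  11  11  11
  3   0   3   3   8  11  11  11  11  11  11
  4   0   3   5   8  11  13  13  13  13  13
  5   0   3   5   8  11  13  13  13  13  13

13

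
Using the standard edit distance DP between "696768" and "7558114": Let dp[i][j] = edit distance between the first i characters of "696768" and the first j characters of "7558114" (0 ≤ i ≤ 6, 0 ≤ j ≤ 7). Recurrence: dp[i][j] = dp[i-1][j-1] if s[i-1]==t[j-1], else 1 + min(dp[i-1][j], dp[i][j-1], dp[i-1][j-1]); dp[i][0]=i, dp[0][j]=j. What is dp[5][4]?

5

   ''  7  5  5  8  1  1  4
''  0  1  2  3  4  5  6  7
 6  1  1  2  3  4  5  6  7
 9  2  2  2  3  4  5  6  7
 6  3  3  3  3  4  5  6  7
 7  4  3  4  4  4  5  6  7
 6  5  4  4  5  5  5  6  7
 8  6  5  5  5  5  6  6  7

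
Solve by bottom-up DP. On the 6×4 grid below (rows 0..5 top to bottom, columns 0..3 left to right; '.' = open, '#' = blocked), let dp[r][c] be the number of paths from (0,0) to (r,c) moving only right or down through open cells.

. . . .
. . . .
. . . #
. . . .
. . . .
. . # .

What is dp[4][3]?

25

r\c   0   1   2   3
  0   1   1   1   1
  1   1   2   3   4
  2   1   3   6   0
  3   1   4  10  10
  4   1   5  15  25
  5   1   6   0  25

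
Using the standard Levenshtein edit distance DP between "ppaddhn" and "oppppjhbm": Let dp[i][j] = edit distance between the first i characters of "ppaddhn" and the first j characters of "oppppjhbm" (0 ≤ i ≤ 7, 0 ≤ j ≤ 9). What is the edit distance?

6

   ''  o  p  p  p  p  j  h  b  m
''  0  1  2  3  4  5  6  7  8  9
 p  1  1  1  2  3  4  5  6  7  8
 p  2  2  1  1  2  3  4  5  6  7
 a  3  3  2  2  2  3  4  5  6  7
 d  4  4  3  3  3  3  4  5  6  7
 d  5  5  4  4  4  4  4  5  6  7
 h  6  6  5  5  5  5  5  4  5  6
 n  7  7  6  6  6  6  6  5  5  6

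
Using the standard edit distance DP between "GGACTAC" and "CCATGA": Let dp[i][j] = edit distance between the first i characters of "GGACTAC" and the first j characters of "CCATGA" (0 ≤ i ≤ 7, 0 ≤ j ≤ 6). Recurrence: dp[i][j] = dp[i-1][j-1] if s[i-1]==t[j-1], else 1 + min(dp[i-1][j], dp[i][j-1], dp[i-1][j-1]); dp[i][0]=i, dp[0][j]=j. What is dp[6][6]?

   ''  C  C  A  T  G  A
''  0  1  2  3  4  5  6
 G  1  1  2  3  4  4  5
 G  2  2  2  3  4  4  5
 A  3  3  3  2  3  4  4
 C  4  3  3  3  3  4  5
 T  5  4  4  4  3  4  5
 A  6  5  5  4  4  4  4
 C  7  6  5  5  5  5  5

4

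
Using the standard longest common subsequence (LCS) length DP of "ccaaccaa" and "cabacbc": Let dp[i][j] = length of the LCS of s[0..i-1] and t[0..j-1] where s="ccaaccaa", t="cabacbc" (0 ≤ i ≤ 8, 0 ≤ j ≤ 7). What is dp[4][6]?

3

   ''  c  a  b  a  c  b  c
''  0  0  0  0  0  0  0  0
 c  0  1  1  1  1  1  1  1
 c  0  1  1  1  1  2  2  2
 a  0  1  2  2  2  2  2  2
 a  0  1  2  2  3  3  3  3
 c  0  1  2  2  3  4  4  4
 c  0  1  2  2  3  4  4  5
 a  0  1  2  2  3  4  4  5
 a  0  1  2  2  3  4  4  5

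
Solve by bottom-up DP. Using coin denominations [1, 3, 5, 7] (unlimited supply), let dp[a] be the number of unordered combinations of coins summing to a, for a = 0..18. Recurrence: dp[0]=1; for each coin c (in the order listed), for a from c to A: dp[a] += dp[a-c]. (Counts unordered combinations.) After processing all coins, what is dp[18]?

after  coin     0     1     2     3     4     5     6     7     8     9    10    11    12    13    14    15    16    17    18
          1     1     1     1     1     1     1     1     1     1     1     1     1     1     1     1     1     1     1     1
          3     1     1     1     2     2     2     3     3     3     4     4     4     5     5     5     6     6     6     7
          5     1     1     1     2     2     3     4     4     5     6     7     8     9    10    11    13    14    15    17
          7     1     1     1     2     2     3     4     5     6     7     9    10    12    14    16    19    21    24    27

27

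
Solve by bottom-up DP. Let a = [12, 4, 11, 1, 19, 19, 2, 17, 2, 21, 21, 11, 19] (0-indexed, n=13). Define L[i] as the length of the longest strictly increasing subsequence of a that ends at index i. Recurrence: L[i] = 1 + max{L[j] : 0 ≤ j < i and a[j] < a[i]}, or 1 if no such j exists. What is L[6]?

2

   i    0    1    2    3    4    5    6    7    8    9   10   11   12
a[i]   12    4   11    1   19   19    2   17    2   21   21   11   19
L[i]    1    1    2    1    3    3    2    3    2    4    4    3    4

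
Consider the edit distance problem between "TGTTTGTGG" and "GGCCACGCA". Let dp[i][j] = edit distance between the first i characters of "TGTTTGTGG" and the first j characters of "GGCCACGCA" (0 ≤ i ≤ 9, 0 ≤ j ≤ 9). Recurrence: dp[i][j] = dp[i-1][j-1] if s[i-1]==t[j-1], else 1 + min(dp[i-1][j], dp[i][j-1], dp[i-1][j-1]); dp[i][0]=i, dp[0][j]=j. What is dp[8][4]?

6

   ''  G  G  C  C  A  C  G  C  A
''  0  1  2  3  4  5  6  7  8  9
 T  1  1  2  3  4  5  6  7  8  9
 G  2  1  1  2  3  4  5  6  7  8
 T  3  2  2  2  3  4  5  6  7  8
 T  4  3  3  3  3  4  5  6  7  8
 T  5  4  4  4  4  4  5  6  7  8
 G  6  5  4  5  5  5  5  5  6  7
 T  7  6  5  5  6  6  6  6  6  7
 G  8  7  6  6  6  7  7  6  7  7
 G  9  8  7  7  7  7  8  7  7  8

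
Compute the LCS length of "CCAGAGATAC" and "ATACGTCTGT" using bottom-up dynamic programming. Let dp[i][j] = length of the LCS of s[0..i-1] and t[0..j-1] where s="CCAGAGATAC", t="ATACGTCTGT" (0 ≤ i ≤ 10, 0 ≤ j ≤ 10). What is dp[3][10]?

   ''  A  T  A  C  G  T  C  T  G  T
''  0  0  0  0  0  0  0  0  0  0  0
 C  0  0  0  0  1  1  1  1  1  1  1
 C  0  0  0  0  1  1  1  2  2  2  2
 A  0  1  1  1  1  1  1  2  2  2  2
 G  0  1  1  1  1  2  2  2  2  3  3
 A  0  1  1  2  2  2  2  2  2  3  3
 G  0  1  1  2  2  3  3  3  3  3  3
 A  0  1  1  2  2  3  3  3  3  3  3
 T  0  1  2  2  2  3  4  4  4  4  4
 A  0  1  2  3  3  3  4  4  4  4  4
 C  0  1  2  3  4  4  4  5  5  5  5

2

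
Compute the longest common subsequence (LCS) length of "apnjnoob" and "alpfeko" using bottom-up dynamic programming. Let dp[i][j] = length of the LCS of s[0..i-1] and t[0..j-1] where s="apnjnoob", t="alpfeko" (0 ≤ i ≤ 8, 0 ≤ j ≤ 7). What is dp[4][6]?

2

   ''  a  l  p  f  e  k  o
''  0  0  0  0  0  0  0  0
 a  0  1  1  1  1  1  1  1
 p  0  1  1  2  2  2  2  2
 n  0  1  1  2  2  2  2  2
 j  0  1  1  2  2  2  2  2
 n  0  1  1  2  2  2  2  2
 o  0  1  1  2  2  2  2  3
 o  0  1  1  2  2  2  2  3
 b  0  1  1  2  2  2  2  3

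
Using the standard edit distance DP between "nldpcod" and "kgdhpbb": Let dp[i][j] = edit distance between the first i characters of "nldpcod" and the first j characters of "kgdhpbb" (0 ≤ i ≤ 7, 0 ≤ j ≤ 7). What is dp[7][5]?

   ''  k  g  d  h  p  b  b
''  0  1  2  3  4  5  6  7
 n  1  1  2  3  4  5  6  7
 l  2  2  2  3  4  5  6  7
 d  3  3  3  2  3  4  5  6
 p  4  4  4  3  3  3  4  5
 c  5  5  5  4  4  4  4  5
 o  6  6  6  5  5  5  5  5
 d  7  7  7  6  6  6  6  6

6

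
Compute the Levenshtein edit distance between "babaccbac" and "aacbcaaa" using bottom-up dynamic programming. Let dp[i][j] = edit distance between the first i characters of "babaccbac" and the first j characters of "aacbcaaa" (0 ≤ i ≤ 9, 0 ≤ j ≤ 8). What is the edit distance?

5

   ''  a  a  c  b  c  a  a  a
''  0  1  2  3  4  5  6  7  8
 b  1  1  2  3  3  4  5  6  7
 a  2  1  1  2  3  4  4  5  6
 b  3  2  2  2  2  3  4  5  6
 a  4  3  2  3  3  3  3  4  5
 c  5  4  3  2  3  3  4  4  5
 c  6  5  4  3  3  3  4  5  5
 b  7  6  5  4  3  4  4  5  6
 a  8  7  6  5  4  4  4  4  5
 c  9  8  7  6  5  4  5  5  5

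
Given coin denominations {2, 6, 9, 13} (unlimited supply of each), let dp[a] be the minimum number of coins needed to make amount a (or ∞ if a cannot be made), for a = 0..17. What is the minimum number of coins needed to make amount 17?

3

 a  0  1  2  3  4  5  6  7  8  9 10 11 12 13 14 15 16 17
dp  0  -  1  -  2  -  1  -  2  1  3  2  2  1  3  2  4  3
(- denotes ∞ / unreachable)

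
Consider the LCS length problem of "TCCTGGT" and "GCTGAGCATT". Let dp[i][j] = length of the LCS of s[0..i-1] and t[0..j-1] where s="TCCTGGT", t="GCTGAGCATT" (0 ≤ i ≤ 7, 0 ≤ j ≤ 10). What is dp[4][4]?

2

   ''  G  C  T  G  A  G  C  A  T  T
''  0  0  0  0  0  0  0  0  0  0  0
 T  0  0  0  1  1  1  1  1  1  1  1
 C  0  0  1  1  1  1  1  2  2  2  2
 C  0  0  1  1  1  1  1  2  2  2  2
 T  0  0  1  2  2  2  2  2  2  3  3
 G  0  1  1  2  3  3  3  3  3  3  3
 G  0  1  1  2  3  3  4  4  4  4  4
 T  0  1  1  2  3  3  4  4  4  5  5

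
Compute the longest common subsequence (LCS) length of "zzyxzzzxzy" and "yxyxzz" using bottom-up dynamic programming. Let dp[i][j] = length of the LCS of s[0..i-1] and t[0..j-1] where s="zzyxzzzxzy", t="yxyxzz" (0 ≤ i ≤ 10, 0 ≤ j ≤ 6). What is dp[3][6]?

2

   ''  y  x  y  x  z  z
''  0  0  0  0  0  0  0
 z  0  0  0  0  0  1  1
 z  0  0  0  0  0  1  2
 y  0  1  1  1  1  1  2
 x  0  1  2  2  2  2  2
 z  0  1  2  2  2  3  3
 z  0  1  2  2  2  3  4
 z  0  1  2  2  2  3  4
 x  0  1  2  2  3  3  4
 z  0  1  2  2  3  4  4
 y  0  1  2  3  3  4  4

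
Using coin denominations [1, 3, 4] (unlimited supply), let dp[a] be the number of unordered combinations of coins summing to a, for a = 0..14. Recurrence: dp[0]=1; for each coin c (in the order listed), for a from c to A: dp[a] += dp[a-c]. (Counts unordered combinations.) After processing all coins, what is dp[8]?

after  coin     0     1     2     3     4     5     6     7     8     9    10    11    12    13    14
          1     1     1     1     1     1     1     1     1     1     1     1     1     1     1     1
          3     1     1     1     2     2     2     3     3     3     4     4     4     5     5     5
          4     1     1     1     2     3     3     4     5     6     7     8     9    11    12    13

6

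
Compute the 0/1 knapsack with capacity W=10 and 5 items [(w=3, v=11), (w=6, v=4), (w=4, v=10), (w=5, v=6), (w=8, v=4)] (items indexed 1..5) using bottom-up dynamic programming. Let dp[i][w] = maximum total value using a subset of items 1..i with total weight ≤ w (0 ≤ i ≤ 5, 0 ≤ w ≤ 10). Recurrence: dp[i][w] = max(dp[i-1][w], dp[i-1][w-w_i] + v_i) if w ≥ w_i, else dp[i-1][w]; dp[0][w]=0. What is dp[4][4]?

i\w   0   1   2   3   4   5   6   7   8   9  10
  0   0   0   0   0   0   0   0   0   0   0   0
  1   0   0   0  11  11  11  11  11  11  11  11
  2   0   0   0  11  11  11  11  11  11  15  15
  3   0   0   0  11  11  11  11  21  21  21  21
  4   0   0   0  11  11  11  11  21  21  21  21
  5   0   0   0  11  11  11  11  21  21  21  21

11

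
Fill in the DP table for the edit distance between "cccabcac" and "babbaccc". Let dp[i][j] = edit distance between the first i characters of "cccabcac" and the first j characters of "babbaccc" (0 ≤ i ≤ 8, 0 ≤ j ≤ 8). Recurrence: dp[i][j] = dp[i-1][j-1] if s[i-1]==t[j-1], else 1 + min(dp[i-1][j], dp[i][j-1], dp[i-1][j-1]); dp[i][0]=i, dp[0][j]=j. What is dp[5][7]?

   ''  b  a  b  b  a  c  c  c
''  0  1  2  3  4  5  6  7  8
 c  1  1  2  3  4  5  5  6  7
 c  2  2  2  3  4  5  5  5  6
 c  3  3  3  3  4  5  5  5  5
 a  4  4  3  4  4  4  5  6  6
 b  5  4  4  3  4  5  5  6  7
 c  6  5  5  4  4  5  5  5  6
 a  7  6  5  5  5  4  5  6  6
 c  8  7  6  6  6  5  4  5  6

6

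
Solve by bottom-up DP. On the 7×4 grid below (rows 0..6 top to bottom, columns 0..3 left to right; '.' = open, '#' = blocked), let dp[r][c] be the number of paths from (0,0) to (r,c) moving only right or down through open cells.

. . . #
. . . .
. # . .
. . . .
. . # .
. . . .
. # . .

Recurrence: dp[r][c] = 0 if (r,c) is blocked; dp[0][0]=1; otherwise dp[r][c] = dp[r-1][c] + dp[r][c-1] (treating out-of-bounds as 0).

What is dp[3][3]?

10

r\c   0   1   2   3
  0   1   1   1   0
  1   1   2   3   3
  2   1   0   3   6
  3   1   1   4  10
  4   1   2   0  10
  5   1   3   3  13
  6   1   0   3  16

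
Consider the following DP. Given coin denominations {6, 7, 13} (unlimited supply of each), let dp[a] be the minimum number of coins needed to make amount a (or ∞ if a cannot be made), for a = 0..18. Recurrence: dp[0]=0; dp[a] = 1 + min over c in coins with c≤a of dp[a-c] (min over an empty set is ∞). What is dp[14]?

2

 a  0  1  2  3  4  5  6  7  8  9 10 11 12 13 14 15 16 17 18
dp  0  -  -  -  -  -  1  1  -  -  -  -  2  1  2  -  -  -  3
(- denotes ∞ / unreachable)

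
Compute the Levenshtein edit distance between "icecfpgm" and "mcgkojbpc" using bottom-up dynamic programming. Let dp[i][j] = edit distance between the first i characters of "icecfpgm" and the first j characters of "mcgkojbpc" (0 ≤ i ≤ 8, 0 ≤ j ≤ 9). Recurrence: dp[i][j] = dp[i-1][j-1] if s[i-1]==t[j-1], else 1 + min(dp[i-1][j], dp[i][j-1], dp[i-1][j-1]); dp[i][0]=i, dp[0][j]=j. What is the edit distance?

   ''  m  c  g  k  o  j  b  p  c
''  0  1  2  3  4  5  6  7  8  9
 i  1  1  2  3  4  5  6  7  8  9
 c  2  2  1  2  3  4  5  6  7  8
 e  3  3  2  2  3  4  5  6  7  8
 c  4  4  3  3  3  4  5  6  7  7
 f  5  5  4  4  4  4  5  6  7  8
 p  6  6  5  5  5  5  5  6  6  7
 g  7  7  6  5  6  6  6  6  7  7
 m  8  7  7  6  6  7  7  7  7  8

8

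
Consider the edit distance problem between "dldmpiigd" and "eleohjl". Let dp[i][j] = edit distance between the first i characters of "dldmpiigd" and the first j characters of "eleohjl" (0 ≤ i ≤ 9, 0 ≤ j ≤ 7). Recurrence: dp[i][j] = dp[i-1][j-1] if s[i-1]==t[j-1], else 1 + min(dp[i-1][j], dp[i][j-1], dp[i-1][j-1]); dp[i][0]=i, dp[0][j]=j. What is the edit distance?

8

   ''  e  l  e  o  h  j  l
''  0  1  2  3  4  5  6  7
 d  1  1  2  3  4  5  6  7
 l  2  2  1  2  3  4  5  6
 d  3  3  2  2  3  4  5  6
 m  4  4  3  3  3  4  5  6
 p  5  5  4  4  4  4  5  6
 i  6  6  5  5  5  5  5  6
 i  7  7  6  6  6  6  6  6
 g  8  8  7  7  7  7  7  7
 d  9  9  8  8  8  8  8  8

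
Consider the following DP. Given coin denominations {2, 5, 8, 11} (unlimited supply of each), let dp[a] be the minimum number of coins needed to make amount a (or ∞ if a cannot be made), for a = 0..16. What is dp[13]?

2

 a  0  1  2  3  4  5  6  7  8  9 10 11 12 13 14 15 16
dp  0  -  1  -  2  1  3  2  1  3  2  1  3  2  4  3  2
(- denotes ∞ / unreachable)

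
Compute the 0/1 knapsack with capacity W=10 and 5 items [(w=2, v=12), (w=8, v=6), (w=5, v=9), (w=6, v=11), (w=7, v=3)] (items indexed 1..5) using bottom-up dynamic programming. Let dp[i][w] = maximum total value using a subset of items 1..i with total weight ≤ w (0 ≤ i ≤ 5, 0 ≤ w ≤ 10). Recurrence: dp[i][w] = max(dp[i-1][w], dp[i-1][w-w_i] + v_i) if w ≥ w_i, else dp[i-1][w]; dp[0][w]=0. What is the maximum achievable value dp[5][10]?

23

i\w   0   1   2   3   4   5   6   7   8   9  10
  0   0   0   0   0   0   0   0   0   0   0   0
  1   0   0  12  12  12  12  12  12  12  12  12
  2   0   0  12  12  12  12  12  12  12  12  18
  3   0   0  12  12  12  12  12  21  21  21  21
  4   0   0  12  12  12  12  12  21  23  23  23
  5   0   0  12  12  12  12  12  21  23  23  23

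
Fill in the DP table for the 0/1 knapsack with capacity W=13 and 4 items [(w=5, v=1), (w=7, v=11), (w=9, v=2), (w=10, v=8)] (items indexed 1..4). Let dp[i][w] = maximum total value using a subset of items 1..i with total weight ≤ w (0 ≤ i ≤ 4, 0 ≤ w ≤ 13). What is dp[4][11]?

i\w   0   1   2   3   4   5   6   7   8   9  10  11  12  13
  0   0   0   0   0   0   0   0   0   0   0   0   0   0   0
  1   0   0   0   0   0   1   1   1   1   1   1   1   1   1
  2   0   0   0   0   0   1   1  11  11  11  11  11  12  12
  3   0   0   0   0   0   1   1  11  11  11  11  11  12  12
  4   0   0   0   0   0   1   1  11  11  11  11  11  12  12

11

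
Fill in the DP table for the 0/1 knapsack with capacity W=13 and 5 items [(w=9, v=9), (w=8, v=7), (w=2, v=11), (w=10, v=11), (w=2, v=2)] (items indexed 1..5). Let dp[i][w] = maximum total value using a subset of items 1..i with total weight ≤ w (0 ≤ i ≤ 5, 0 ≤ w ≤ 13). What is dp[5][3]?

11

i\w   0   1   2   3   4   5   6   7   8   9  10  11  12  13
  0   0   0   0   0   0   0   0   0   0   0   0   0   0   0
  1   0   0   0   0   0   0   0   0   0   9   9   9   9   9
  2   0   0   0   0   0   0   0   0   7   9   9   9   9   9
  3   0   0  11  11  11  11  11  11  11  11  18  20  20  20
  4   0   0  11  11  11  11  11  11  11  11  18  20  22  22
  5   0   0  11  11  13  13  13  13  13  13  18  20  22  22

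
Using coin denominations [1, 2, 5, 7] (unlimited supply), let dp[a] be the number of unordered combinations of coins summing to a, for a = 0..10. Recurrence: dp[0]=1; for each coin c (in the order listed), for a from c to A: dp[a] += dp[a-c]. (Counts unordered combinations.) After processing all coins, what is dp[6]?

after  coin     0     1     2     3     4     5     6     7     8     9    10
          1     1     1     1     1     1     1     1     1     1     1     1
          2     1     1     2     2     3     3     4     4     5     5     6
          5     1     1     2     2     3     4     5     6     7     8    10
          7     1     1     2     2     3     4     5     7     8    10    12

5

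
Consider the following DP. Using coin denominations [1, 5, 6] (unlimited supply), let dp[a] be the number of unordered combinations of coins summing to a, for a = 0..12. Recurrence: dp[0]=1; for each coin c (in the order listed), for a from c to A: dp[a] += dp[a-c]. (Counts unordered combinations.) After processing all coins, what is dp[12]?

6

after  coin     0     1     2     3     4     5     6     7     8     9    10    11    12
          1     1     1     1     1     1     1     1     1     1     1     1     1     1
          5     1     1     1     1     1     2     2     2     2     2     3     3     3
          6     1     1     1     1     1     2     3     3     3     3     4     5     6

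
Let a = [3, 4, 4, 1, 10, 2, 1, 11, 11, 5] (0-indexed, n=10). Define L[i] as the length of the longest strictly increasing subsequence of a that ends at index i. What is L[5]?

2

   i    0    1    2    3    4    5    6    7    8    9
a[i]    3    4    4    1   10    2    1   11   11    5
L[i]    1    2    2    1    3    2    1    4    4    3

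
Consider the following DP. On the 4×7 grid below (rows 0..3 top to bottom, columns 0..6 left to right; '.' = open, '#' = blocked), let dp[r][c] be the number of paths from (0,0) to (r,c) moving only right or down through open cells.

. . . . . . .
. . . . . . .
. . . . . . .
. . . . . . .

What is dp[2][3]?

r\c   0   1   2   3   4   5   6
  0   1   1   1   1   1   1   1
  1   1   2   3   4   5   6   7
  2   1   3   6  10  15  21  28
  3   1   4  10  20  35  56  84

10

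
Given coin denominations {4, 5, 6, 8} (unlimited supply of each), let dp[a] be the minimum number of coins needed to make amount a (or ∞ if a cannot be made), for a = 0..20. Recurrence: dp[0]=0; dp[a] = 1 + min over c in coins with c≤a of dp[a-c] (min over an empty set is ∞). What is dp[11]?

 a  0  1  2  3  4  5  6  7  8  9 10 11 12 13 14 15 16 17 18 19 20
dp  0  -  -  -  1  1  1  -  1  2  2  2  2  2  2  3  2  3  3  3  3
(- denotes ∞ / unreachable)

2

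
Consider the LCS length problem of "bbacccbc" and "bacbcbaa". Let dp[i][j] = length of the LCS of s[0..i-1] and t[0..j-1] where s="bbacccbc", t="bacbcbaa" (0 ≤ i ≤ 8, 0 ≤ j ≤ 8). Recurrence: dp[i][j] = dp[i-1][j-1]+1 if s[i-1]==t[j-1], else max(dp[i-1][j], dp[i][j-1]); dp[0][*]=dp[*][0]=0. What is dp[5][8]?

   ''  b  a  c  b  c  b  a  a
''  0  0  0  0  0  0  0  0  0
 b  0  1  1  1  1  1  1  1  1
 b  0  1  1  1  2  2  2  2  2
 a  0  1  2  2  2  2  2  3  3
 c  0  1  2  3  3  3  3  3  3
 c  0  1  2  3  3  4  4  4  4
 c  0  1  2  3  3  4  4  4  4
 b  0  1  2  3  4  4  5  5  5
 c  0  1  2  3  4  5  5  5  5

4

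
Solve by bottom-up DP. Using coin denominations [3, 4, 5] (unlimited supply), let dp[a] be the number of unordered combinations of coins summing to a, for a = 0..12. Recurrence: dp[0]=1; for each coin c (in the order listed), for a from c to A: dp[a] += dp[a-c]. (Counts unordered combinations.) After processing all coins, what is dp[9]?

after  coin     0     1     2     3     4     5     6     7     8     9    10    11    12
          3     1     0     0     1     0     0     1     0     0     1     0     0     1
          4     1     0     0     1     1     0     1     1     1     1     1     1     2
          5     1     0     0     1     1     1     1     1     2     2     2     2     3

2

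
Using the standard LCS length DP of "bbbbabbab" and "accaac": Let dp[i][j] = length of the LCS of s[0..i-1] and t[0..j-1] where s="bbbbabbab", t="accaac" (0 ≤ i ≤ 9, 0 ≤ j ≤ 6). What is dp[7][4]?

   ''  a  c  c  a  a  c
''  0  0  0  0  0  0  0
 b  0  0  0  0  0  0  0
 b  0  0  0  0  0  0  0
 b  0  0  0  0  0  0  0
 b  0  0  0  0  0  0  0
 a  0  1  1  1  1  1  1
 b  0  1  1  1  1  1  1
 b  0  1  1  1  1  1  1
 a  0  1  1  1  2  2  2
 b  0  1  1  1  2  2  2

1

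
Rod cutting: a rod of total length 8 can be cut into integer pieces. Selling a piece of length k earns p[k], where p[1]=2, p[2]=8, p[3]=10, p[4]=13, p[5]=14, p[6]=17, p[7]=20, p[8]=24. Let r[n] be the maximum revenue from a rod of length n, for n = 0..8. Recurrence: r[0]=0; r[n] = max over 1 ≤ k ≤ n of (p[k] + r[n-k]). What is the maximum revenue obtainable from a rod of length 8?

32

   n    0    1    2    3    4    5    6    7    8
r[n]    0    2    8   10   16   18   24   26   32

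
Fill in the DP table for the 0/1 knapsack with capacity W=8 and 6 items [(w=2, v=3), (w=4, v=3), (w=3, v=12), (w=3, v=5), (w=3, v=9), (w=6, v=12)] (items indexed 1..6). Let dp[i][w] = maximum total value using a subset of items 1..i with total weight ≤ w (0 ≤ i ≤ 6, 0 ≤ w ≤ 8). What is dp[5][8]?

24

i\w   0   1   2   3   4   5   6   7   8
  0   0   0   0   0   0   0   0   0   0
  1   0   0   3   3   3   3   3   3   3
  2   0   0   3   3   3   3   6   6   6
  3   0   0   3  12  12  15  15  15  15
  4   0   0   3  12  12  15  17  17  20
  5   0   0   3  12  12  15  21  21  24
  6   0   0   3  12  12  15  21  21  24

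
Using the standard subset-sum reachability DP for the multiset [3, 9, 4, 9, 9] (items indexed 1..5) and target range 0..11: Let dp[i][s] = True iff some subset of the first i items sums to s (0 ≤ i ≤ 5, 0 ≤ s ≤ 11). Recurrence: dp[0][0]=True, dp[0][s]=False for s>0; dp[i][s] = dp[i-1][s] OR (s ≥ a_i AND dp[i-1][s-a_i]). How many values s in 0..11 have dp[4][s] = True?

i\s   0   1   2   3   4   5   6   7   8   9  10  11
  0   T   F   F   F   F   F   F   F   F   F   F   F
  1   T   F   F   T   F   F   F   F   F   F   F   F
  2   T   F   F   T   F   F   F   F   F   T   F   F
  3   T   F   F   T   T   F   F   T   F   T   F   F
  4   T   F   F   T   T   F   F   T   F   T   F   F
  5   T   F   F   T   T   F   F   T   F   T   F   F

5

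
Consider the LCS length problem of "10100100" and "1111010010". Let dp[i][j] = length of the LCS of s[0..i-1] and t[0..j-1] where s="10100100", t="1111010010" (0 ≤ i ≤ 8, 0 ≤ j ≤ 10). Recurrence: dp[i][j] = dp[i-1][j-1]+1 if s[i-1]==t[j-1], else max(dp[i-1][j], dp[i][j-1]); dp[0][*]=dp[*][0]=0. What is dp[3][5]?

   ''  1  1  1  1  0  1  0  0  1  0
''  0  0  0  0  0  0  0  0  0  0  0
 1  0  1  1  1  1  1  1  1  1  1  1
 0  0  1  1  1  1  2  2  2  2  2  2
 1  0  1  2  2  2  2  3  3  3  3  3
 0  0  1  2  2  2  3  3  4  4  4  4
 0  0  1  2  2  2  3  3  4  5  5  5
 1  0  1  2  3  3  3  4  4  5  6  6
 0  0  1  2  3  3  4  4  5  5  6  7
 0  0  1  2  3  3  4  4  5  6  6  7

2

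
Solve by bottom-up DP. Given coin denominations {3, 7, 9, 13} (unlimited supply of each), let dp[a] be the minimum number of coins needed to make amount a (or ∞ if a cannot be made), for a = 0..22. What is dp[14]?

 a  0  1  2  3  4  5  6  7  8  9 10 11 12 13 14 15 16 17 18 19 20 21 22
dp  0  -  -  1  -  -  2  1  -  1  2  -  2  1  2  3  2  3  2  3  2  3  2
(- denotes ∞ / unreachable)

2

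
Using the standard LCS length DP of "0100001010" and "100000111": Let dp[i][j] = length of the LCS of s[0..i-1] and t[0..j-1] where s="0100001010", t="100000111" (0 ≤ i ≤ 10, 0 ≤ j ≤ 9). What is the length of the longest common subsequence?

7

   ''  1  0  0  0  0  0  1  1  1
''  0  0  0  0  0  0  0  0  0  0
 0  0  0  1  1  1  1  1  1  1  1
 1  0  1  1  1  1  1  1  2  2  2
 0  0  1  2  2  2  2  2  2  2  2
 0  0  1  2  3  3  3  3  3  3  3
 0  0  1  2  3  4  4  4  4  4  4
 0  0  1  2  3  4  5  5  5  5  5
 1  0  1  2  3  4  5  5  6  6  6
 0  0  1  2  3  4  5  6  6  6  6
 1  0  1  2  3  4  5  6  7  7  7
 0  0  1  2  3  4  5  6  7  7  7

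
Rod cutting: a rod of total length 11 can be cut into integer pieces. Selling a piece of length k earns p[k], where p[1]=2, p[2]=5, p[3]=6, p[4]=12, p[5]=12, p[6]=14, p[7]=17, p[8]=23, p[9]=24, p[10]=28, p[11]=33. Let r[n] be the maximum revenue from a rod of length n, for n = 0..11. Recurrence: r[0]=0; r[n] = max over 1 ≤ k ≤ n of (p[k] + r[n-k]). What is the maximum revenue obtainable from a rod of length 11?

   n    0    1    2    3    4    5    6    7    8    9   10   11
r[n]    0    2    5    7   12   14   17   19   24   26   29   33

33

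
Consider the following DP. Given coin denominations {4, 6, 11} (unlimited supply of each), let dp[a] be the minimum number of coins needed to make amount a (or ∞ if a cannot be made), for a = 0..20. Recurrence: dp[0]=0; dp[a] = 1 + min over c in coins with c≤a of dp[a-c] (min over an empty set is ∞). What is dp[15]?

2

 a  0  1  2  3  4  5  6  7  8  9 10 11 12 13 14 15 16 17 18 19 20
dp  0  -  -  -  1  -  1  -  2  -  2  1  2  -  3  2  3  2  3  3  4
(- denotes ∞ / unreachable)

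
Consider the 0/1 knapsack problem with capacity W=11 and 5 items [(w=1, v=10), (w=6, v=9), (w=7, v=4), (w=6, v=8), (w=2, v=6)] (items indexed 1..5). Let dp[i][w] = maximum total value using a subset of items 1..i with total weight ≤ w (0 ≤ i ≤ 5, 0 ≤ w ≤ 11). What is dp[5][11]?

25

i\w   0   1   2   3   4   5   6   7   8   9  10  11
  0   0   0   0   0   0   0   0   0   0   0   0   0
  1   0  10  10  10  10  10  10  10  10  10  10  10
  2   0  10  10  10  10  10  10  19  19  19  19  19
  3   0  10  10  10  10  10  10  19  19  19  19  19
  4   0  10  10  10  10  10  10  19  19  19  19  19
  5   0  10  10  16  16  16  16  19  19  25  25  25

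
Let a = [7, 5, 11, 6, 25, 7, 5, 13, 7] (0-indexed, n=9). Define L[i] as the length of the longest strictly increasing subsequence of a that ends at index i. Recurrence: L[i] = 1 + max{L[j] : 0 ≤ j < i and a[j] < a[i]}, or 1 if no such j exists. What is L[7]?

   i    0    1    2    3    4    5    6    7    8
a[i]    7    5   11    6   25    7    5   13    7
L[i]    1    1    2    2    3    3    1    4    3

4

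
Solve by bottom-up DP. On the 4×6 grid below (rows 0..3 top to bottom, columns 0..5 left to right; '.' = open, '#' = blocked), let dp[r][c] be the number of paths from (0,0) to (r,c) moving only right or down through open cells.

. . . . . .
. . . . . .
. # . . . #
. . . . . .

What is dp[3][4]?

23

r\c   0   1   2   3   4   5
  0   1   1   1   1   1   1
  1   1   2   3   4   5   6
  2   1   0   3   7  12   0
  3   1   1   4  11  23  23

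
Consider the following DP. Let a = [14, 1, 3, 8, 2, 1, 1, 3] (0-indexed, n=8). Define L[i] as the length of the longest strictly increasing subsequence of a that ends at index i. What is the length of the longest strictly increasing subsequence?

3

   i    0    1    2    3    4    5    6    7
a[i]   14    1    3    8    2    1    1    3
L[i]    1    1    2    3    2    1    1    3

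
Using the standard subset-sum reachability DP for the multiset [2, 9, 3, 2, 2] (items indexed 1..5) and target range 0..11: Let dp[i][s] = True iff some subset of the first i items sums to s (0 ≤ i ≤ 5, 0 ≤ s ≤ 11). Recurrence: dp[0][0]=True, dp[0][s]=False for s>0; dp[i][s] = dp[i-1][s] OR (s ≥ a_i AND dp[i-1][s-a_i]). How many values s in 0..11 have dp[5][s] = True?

9

i\s   0   1   2   3   4   5   6   7   8   9  10  11
  0   T   F   F   F   F   F   F   F   F   F   F   F
  1   T   F   T   F   F   F   F   F   F   F   F   F
  2   T   F   T   F   F   F   F   F   F   T   F   T
  3   T   F   T   T   F   T   F   F   F   T   F   T
  4   T   F   T   T   T   T   F   T   F   T   F   T
  5   T   F   T   T   T   T   T   T   F   T   F   T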